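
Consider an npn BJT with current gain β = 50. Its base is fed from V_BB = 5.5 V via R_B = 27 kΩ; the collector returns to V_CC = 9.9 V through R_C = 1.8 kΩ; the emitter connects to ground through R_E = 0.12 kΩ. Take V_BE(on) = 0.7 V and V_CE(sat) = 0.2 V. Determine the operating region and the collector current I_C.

saturation; I_C ≈ 5 mA

Assume active: I_B = (5.5 − 0.7)/(27 + 51×0.12) = 0.145 mA, I_C = β·I_B = 7.25 mA.
Then V_CE = 9.9 − 7.25×1.8 − 7.39×0.12 = -4.03 V < 0.2 V — the active assumption fails.
Re-solve with V_CE = 0.2 V. KCL at the emitter: V_E/R_E = (V_BB−0.7−V_E)/R_B + (V_CC−0.2−V_E)/R_C, giving V_E = 0.624 V.
I_C = (V_CC − 0.2 − V_E)/R_C = (9.7 − 0.624)/1.8 = 5.04 mA.
Check: I_B = (4.8 − 0.624)/27 = 0.155 mA, and β·I_B = 7.73 mA > I_C, confirming saturation.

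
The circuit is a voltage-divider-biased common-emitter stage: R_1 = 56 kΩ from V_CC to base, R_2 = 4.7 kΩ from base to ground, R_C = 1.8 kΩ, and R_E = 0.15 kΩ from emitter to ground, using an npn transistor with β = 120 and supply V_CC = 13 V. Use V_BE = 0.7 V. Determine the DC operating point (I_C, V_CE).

Thevenize the base divider: V_Th = V_CC·R_2/(R_1+R_2) = 13×4.7/60.7 = 1.01 V, R_Th = R_1‖R_2 = 4.34 kΩ.
Base-emitter loop: V_Th = I_B·R_Th + V_BE + (β+1)I_B·R_E, so I_B = (1.01 − 0.7) / (4.34 + 121×0.15) = 0.0136 mA.
I_C = β·I_B = 120×0.0136 = 1.64 mA, and I_E = (β+1)I_B = 1.65 mA.
V_CE = V_CC − I_C·R_C − I_E·R_E = 13 − 1.64×1.8 − 1.65×0.15 = 9.81 V.
V_CE = 9.81 V > 0.2 V confirms active-region operation.

I_C ≈ 1.6 mA, V_CE ≈ 9.8 V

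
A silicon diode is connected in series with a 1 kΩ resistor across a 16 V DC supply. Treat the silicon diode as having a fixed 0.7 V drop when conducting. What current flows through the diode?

I ≈ 15 mA

KVL around the loop: 16 = V_D + I·R = 0.7 + I × 1 kΩ.
So I = (16 − 0.7) / 1 kΩ = 15.3 / 1 = 15.3 mA.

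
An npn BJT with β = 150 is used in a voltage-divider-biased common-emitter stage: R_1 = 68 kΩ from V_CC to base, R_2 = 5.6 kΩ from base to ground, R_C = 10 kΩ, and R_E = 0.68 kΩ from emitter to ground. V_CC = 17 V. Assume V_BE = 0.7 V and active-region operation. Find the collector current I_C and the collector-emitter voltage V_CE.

I_C ≈ 0.83 mA, V_CE ≈ 8.2 V

Thevenize the base divider: V_Th = V_CC·R_2/(R_1+R_2) = 17×5.6/73.6 = 1.29 V, R_Th = R_1‖R_2 = 5.17 kΩ.
Base-emitter loop: V_Th = I_B·R_Th + V_BE + (β+1)I_B·R_E, so I_B = (1.29 − 0.7) / (5.17 + 151×0.68) = 0.0055 mA.
I_C = β·I_B = 150×0.0055 = 0.825 mA, and I_E = (β+1)I_B = 0.831 mA.
V_CE = V_CC − I_C·R_C − I_E·R_E = 17 − 0.825×10 − 0.831×0.68 = 8.18 V.
V_CE = 8.18 V > 0.2 V confirms active-region operation.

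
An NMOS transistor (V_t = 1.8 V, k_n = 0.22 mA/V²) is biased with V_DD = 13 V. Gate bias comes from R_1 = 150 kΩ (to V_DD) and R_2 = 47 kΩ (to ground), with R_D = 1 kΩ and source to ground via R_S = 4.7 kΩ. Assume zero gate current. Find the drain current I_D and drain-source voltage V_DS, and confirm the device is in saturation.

I_D ≈ 0.087 mA, V_DS ≈ 13 V

V_G = V_DD·R_2/(R_1+R_2) = 13×47/197 = 3.1 V.
Assume saturation: I_D = (k_n/2)(V_GS − V_t)² with V_GS = V_G − I_D·R_S = 3.1 − 4.7·I_D.
Substituting gives 2.43·I_D² − 2.35·I_D + 0.186 = 0, with roots I_D = 0.0873 or 0.878 mA.
The root I_D = 0.878 mA gives V_GS = -1.03 V ≤ V_t, so take I_D = 0.0873 mA.
Then V_GS = 2.69 V and V_DS = V_DD − I_D(R_D+R_S) = 13 − 0.0873×5.7 = 12.5 V.
Saturation requires V_DS ≥ V_GS − V_t = 0.891 V; 12.5 ≥ 0.891 ✓.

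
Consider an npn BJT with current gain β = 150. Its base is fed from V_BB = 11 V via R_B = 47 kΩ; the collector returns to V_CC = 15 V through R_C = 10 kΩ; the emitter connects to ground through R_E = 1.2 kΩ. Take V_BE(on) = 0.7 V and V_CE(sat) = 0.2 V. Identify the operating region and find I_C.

saturation; I_C ≈ 1.3 mA

Assume active: I_B = (11 − 0.7)/(47 + 151×1.2) = 0.0451 mA, I_C = β·I_B = 6.77 mA.
Then V_CE = 15 − 6.77×10 − 6.82×1.2 = -60.9 V < 0.2 V — the active assumption fails.
Re-solve with V_CE = 0.2 V. KCL at the emitter: V_E/R_E = (V_BB−0.7−V_E)/R_B + (V_CC−0.2−V_E)/R_C, giving V_E = 1.78 V.
I_C = (V_CC − 0.2 − V_E)/R_C = (14.8 − 1.78)/10 = 1.3 mA.
Check: I_B = (10.3 − 1.78)/47 = 0.181 mA, and β·I_B = 27.2 mA > I_C, confirming saturation.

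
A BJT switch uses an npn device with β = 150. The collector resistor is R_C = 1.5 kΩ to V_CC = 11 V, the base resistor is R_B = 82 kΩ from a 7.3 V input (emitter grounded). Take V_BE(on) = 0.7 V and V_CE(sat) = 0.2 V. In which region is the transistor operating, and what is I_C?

saturation; I_C ≈ 7.2 mA

Assume active: I_B = (7.3 − 0.7)/82 = 0.0805 mA, giving I_C = β·I_B = 12.1 mA.
But then V_CE = 11 − 12.1×1.5 = -7.11 V < V_CE(sat) = 0.2 V — impossible in the active region.
So the transistor is saturated. With V_CE = 0.2 V, I_C = (V_CC − 0.2)/R_C = 10.8/1.5 = 7.2 mA.
Check: β·I_B = 12.1 mA > I_C = 7.2 mA, confirming saturation.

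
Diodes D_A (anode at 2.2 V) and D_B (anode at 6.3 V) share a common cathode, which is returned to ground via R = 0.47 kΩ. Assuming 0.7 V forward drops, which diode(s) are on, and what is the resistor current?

Assume both conduct. Then node N would need to be at both 2.2−0.7 = 1.5 V and 6.3−0.7 = 5.6 V, which is impossible.
Assume only D_B conducts: V_N = 6.3 − 0.7 = 5.6 V, so I_R = 5.6/0.47 = 11.9 mA.
Check D_A: its anode-to-cathode voltage is 2.2 − 5.6 = -3.4 V < 0.7 V, so it is off. The assumption is consistent.

Only D_B conducts; I_R ≈ 12 mA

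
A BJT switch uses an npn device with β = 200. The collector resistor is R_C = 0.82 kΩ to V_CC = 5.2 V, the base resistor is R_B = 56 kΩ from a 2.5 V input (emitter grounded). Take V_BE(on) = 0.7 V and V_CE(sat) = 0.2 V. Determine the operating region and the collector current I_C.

Assume active: I_B = (2.5 − 0.7)/56 = 0.0321 mA, giving I_C = β·I_B = 6.43 mA.
But then V_CE = 5.2 − 6.43×0.82 = -0.0714 V < V_CE(sat) = 0.2 V — impossible in the active region.
So the transistor is saturated. With V_CE = 0.2 V, I_C = (V_CC − 0.2)/R_C = 5/0.82 = 6.1 mA.
Check: β·I_B = 6.43 mA > I_C = 6.1 mA, confirming saturation.

saturation; I_C ≈ 6.1 mA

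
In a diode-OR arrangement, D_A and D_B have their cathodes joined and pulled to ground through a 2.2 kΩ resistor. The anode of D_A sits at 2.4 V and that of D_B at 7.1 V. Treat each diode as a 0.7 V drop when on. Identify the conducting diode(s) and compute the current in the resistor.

Only D_B conducts; I_R ≈ 2.9 mA

Assume both conduct. Then node N would need to be at both 2.4−0.7 = 1.7 V and 7.1−0.7 = 6.4 V, which is impossible.
Assume only D_B conducts: V_N = 7.1 − 0.7 = 6.4 V, so I_R = 6.4/2.2 = 2.91 mA.
Check D_A: its anode-to-cathode voltage is 2.4 − 6.4 = -4 V < 0.7 V, so it is off. The assumption is consistent.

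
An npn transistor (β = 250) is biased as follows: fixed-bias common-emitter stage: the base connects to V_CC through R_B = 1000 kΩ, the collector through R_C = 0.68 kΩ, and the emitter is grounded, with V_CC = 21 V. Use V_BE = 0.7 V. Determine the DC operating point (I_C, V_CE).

Base loop: V_CC = I_B·R_B + V_BE, so I_B = (21 − 0.7)/1000 kΩ = 0.0203 mA.
In the active region I_C = β·I_B = 250 × 0.0203 = 5.08 mA.
Collector loop: V_CE = V_CC − I_C·R_C = 21 − 5.08×0.68 = 17.5 V.
Since V_CE = 17.5 V > V_CE(sat) ≈ 0.2 V, the transistor is in the active region as assumed.

I_C ≈ 5.1 mA, V_CE ≈ 18 V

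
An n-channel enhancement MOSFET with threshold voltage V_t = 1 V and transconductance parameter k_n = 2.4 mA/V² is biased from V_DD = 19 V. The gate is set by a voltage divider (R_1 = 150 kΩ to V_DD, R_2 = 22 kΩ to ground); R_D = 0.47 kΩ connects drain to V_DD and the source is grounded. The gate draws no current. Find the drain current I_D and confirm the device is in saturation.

I_D ≈ 2.5 mA

V_G = V_DD·R_2/(R_1+R_2) = 19×22/172 = 2.43 V. With the source grounded, V_GS = V_G = 2.43 V.
Assume saturation: I_D = (k_n/2)(V_GS − V_t)² = (2.4/2)×(2.43 − 1)² = 1.2×1.43² = 2.45 mA.
V_DS = V_DD − I_D·R_D = 19 − 2.45×0.47 = 17.8 V.
Saturation requires V_DS ≥ V_GS − V_t = 1.43 V; 17.8 ≥ 1.43 ✓.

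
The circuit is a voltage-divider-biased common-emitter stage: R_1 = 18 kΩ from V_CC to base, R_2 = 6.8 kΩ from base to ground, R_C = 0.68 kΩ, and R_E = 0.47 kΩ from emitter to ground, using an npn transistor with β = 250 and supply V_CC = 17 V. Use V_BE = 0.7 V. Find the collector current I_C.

Thevenize the base divider: V_Th = V_CC·R_2/(R_1+R_2) = 17×6.8/24.8 = 4.66 V, R_Th = R_1‖R_2 = 4.94 kΩ.
Base-emitter loop: V_Th = I_B·R_Th + V_BE + (β+1)I_B·R_E, so I_B = (4.66 − 0.7) / (4.94 + 251×0.47) = 0.0322 mA.
I_C = β·I_B = 250×0.0322 = 8.06 mA, and I_E = (β+1)I_B = 8.09 mA.
V_CE = V_CC − I_C·R_C − I_E·R_E = 17 − 8.06×0.68 − 8.09×0.47 = 7.72 V.
V_CE = 7.72 V > 0.2 V confirms active-region operation.

I_C ≈ 8.1 mA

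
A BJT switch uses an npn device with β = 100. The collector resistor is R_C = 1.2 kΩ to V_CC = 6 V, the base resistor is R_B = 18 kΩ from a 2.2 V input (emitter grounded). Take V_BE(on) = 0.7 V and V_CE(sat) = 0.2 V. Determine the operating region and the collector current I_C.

saturation; I_C ≈ 4.8 mA

Assume active: I_B = (2.2 − 0.7)/18 = 0.0833 mA, giving I_C = β·I_B = 8.33 mA.
But then V_CE = 6 − 8.33×1.2 = -4 V < V_CE(sat) = 0.2 V — impossible in the active region.
So the transistor is saturated. With V_CE = 0.2 V, I_C = (V_CC − 0.2)/R_C = 5.8/1.2 = 4.83 mA.
Check: β·I_B = 8.33 mA > I_C = 4.83 mA, confirming saturation.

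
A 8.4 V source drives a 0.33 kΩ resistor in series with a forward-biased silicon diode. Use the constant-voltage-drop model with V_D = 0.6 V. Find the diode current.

KVL around the loop: 8.4 = V_D + I·R = 0.6 + I × 0.33 kΩ.
So I = (8.4 − 0.6) / 0.33 kΩ = 7.8 / 0.33 = 23.6 mA.

I ≈ 24 mA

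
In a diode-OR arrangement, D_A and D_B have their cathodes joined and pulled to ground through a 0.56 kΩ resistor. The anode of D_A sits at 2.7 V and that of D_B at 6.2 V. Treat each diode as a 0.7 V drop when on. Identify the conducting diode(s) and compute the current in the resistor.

Assume both conduct. Then node N would need to be at both 2.7−0.7 = 2 V and 6.2−0.7 = 5.5 V, which is impossible.
Assume only D_B conducts: V_N = 6.2 − 0.7 = 5.5 V, so I_R = 5.5/0.56 = 9.82 mA.
Check D_A: its anode-to-cathode voltage is 2.7 − 5.5 = -2.8 V < 0.7 V, so it is off. The assumption is consistent.

Only D_B conducts; I_R ≈ 9.8 mA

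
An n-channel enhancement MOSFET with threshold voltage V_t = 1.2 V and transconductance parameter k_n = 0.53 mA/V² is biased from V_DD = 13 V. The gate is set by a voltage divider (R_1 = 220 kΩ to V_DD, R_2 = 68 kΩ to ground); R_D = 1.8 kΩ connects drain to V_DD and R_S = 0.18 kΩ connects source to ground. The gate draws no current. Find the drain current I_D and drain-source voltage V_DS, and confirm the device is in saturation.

V_G = V_DD·R_2/(R_1+R_2) = 13×68/288 = 3.07 V.
Assume saturation: I_D = (k_n/2)(V_GS − V_t)² with V_GS = V_G − I_D·R_S = 3.07 − 0.18·I_D.
Substituting gives 0.00859·I_D² − 1.18·I_D + 0.926 = 0, with roots I_D = 0.791 or 136 mA.
The root I_D = 136 mA gives V_GS = -21.5 V ≤ V_t, so take I_D = 0.791 mA.
Then V_GS = 2.93 V and V_DS = V_DD − I_D(R_D+R_S) = 13 − 0.791×1.98 = 11.4 V.
Saturation requires V_DS ≥ V_GS − V_t = 1.73 V; 11.4 ≥ 1.73 ✓.

I_D ≈ 0.79 mA, V_DS ≈ 11 V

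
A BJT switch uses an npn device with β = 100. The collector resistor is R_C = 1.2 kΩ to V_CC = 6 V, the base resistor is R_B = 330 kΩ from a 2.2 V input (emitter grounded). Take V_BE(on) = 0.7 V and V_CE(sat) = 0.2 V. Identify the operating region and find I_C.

Assume active. Base-emitter loop: I_B = (V_BB − V_BE)/R_B = (2.2 − 0.7)/330 = 0.00455 mA.
I_C = β·I_B = 100×0.00455 = 0.455 mA.
V_CE = V_CC − I_C·R_C = 6 − 0.455×1.2 = 5.45 V > V_CE(sat), so the active-region assumption holds.

active; I_C ≈ 0.45 mA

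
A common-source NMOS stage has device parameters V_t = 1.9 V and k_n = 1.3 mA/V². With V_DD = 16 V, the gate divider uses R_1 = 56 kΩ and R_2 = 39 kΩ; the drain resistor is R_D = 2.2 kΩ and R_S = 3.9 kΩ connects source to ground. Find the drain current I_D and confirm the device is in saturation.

I_D ≈ 0.9 mA

V_G = V_DD·R_2/(R_1+R_2) = 16×39/95 = 6.57 V.
Assume saturation: I_D = (k_n/2)(V_GS − V_t)² with V_GS = V_G − I_D·R_S = 6.57 − 3.9·I_D.
Substituting gives 9.89·I_D² − 24.7·I_D + 14.2 = 0, with roots I_D = 0.896 or 1.6 mA.
The root I_D = 1.6 mA gives V_GS = 0.331 V ≤ V_t, so take I_D = 0.896 mA.
Then V_GS = 3.07 V and V_DS = V_DD − I_D(R_D+R_S) = 16 − 0.896×6.1 = 10.5 V.
Saturation requires V_DS ≥ V_GS − V_t = 1.17 V; 10.5 ≥ 1.17 ✓.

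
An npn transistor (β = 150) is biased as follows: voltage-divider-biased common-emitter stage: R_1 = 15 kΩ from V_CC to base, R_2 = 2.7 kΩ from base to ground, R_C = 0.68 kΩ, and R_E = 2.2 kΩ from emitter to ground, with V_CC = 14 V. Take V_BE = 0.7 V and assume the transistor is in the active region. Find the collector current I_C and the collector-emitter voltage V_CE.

Thevenize the base divider: V_Th = V_CC·R_2/(R_1+R_2) = 14×2.7/17.7 = 2.14 V, R_Th = R_1‖R_2 = 2.29 kΩ.
Base-emitter loop: V_Th = I_B·R_Th + V_BE + (β+1)I_B·R_E, so I_B = (2.14 − 0.7) / (2.29 + 151×2.2) = 0.00429 mA.
I_C = β·I_B = 150×0.00429 = 0.644 mA, and I_E = (β+1)I_B = 0.648 mA.
V_CE = V_CC − I_C·R_C − I_E·R_E = 14 − 0.644×0.68 − 0.648×2.2 = 12.1 V.
V_CE = 12.1 V > 0.2 V confirms active-region operation.

I_C ≈ 0.64 mA, V_CE ≈ 12 V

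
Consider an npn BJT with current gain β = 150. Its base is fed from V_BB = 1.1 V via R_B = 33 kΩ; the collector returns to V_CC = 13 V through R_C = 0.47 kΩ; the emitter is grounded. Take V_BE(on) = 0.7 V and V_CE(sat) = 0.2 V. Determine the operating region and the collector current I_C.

Assume active. Base-emitter loop: I_B = (V_BB − V_BE)/R_B = (1.1 − 0.7)/33 = 0.0121 mA.
I_C = β·I_B = 150×0.0121 = 1.82 mA.
V_CE = V_CC − I_C·R_C = 13 − 1.82×0.47 = 12.1 V > V_CE(sat), so the active-region assumption holds.

active; I_C ≈ 1.8 mA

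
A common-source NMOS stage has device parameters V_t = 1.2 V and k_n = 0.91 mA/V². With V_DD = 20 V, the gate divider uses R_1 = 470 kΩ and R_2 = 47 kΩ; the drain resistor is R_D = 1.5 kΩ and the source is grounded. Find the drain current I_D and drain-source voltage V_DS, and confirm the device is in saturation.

I_D ≈ 0.17 mA, V_DS ≈ 20 V

V_G = V_DD·R_2/(R_1+R_2) = 20×47/517 = 1.82 V. With the source grounded, V_GS = V_G = 1.82 V.
Assume saturation: I_D = (k_n/2)(V_GS − V_t)² = (0.91/2)×(1.82 − 1.2)² = 0.455×0.618² = 0.174 mA.
V_DS = V_DD − I_D·R_D = 20 − 0.174×1.5 = 19.7 V.
Saturation requires V_DS ≥ V_GS − V_t = 0.618 V; 19.7 ≥ 0.618 ✓.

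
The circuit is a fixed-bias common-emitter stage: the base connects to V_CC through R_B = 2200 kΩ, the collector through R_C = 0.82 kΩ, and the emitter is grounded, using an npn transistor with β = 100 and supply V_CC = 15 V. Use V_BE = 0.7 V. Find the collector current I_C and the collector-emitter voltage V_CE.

Base loop: V_CC = I_B·R_B + V_BE, so I_B = (15 − 0.7)/2200 kΩ = 0.0065 mA.
In the active region I_C = β·I_B = 100 × 0.0065 = 0.65 mA.
Collector loop: V_CE = V_CC − I_C·R_C = 15 − 0.65×0.82 = 14.5 V.
Since V_CE = 14.5 V > V_CE(sat) ≈ 0.2 V, the transistor is in the active region as assumed.

I_C ≈ 0.65 mA, V_CE ≈ 14 V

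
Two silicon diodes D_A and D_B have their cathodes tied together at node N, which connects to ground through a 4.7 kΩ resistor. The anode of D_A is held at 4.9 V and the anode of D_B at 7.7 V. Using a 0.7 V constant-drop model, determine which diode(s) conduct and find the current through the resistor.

Assume both conduct. Then node N would need to be at both 4.9−0.7 = 4.2 V and 7.7−0.7 = 7 V, which is impossible.
Assume only D_B conducts: V_N = 7.7 − 0.7 = 7 V, so I_R = 7/4.7 = 1.49 mA.
Check D_A: its anode-to-cathode voltage is 4.9 − 7 = -2.1 V < 0.7 V, so it is off. The assumption is consistent.

Only D_B conducts; I_R ≈ 1.5 mA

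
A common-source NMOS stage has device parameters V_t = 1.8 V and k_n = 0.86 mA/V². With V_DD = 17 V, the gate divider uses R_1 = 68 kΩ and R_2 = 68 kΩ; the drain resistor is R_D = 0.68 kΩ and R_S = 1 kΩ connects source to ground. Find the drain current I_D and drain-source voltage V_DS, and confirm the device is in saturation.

I_D ≈ 3.7 mA, V_DS ≈ 11 V

V_G = V_DD·R_2/(R_1+R_2) = 17×68/136 = 8.5 V.
Assume saturation: I_D = (k_n/2)(V_GS − V_t)² with V_GS = V_G − I_D·R_S = 8.5 − 1·I_D.
Substituting gives 0.43·I_D² − 6.76·I_D + 19.3 = 0, with roots I_D = 3.75 or 12 mA.
The root I_D = 12 mA gives V_GS = -3.48 V ≤ V_t, so take I_D = 3.75 mA.
Then V_GS = 4.75 V and V_DS = V_DD − I_D(R_D+R_S) = 17 − 3.75×1.68 = 10.7 V.
Saturation requires V_DS ≥ V_GS − V_t = 2.95 V; 10.7 ≥ 2.95 ✓.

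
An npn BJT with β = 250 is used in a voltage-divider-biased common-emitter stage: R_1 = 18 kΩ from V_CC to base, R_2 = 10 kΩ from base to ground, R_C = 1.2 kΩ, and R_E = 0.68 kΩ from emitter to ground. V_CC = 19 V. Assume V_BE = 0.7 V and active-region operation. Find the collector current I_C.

I_C ≈ 8.6 mA

Thevenize the base divider: V_Th = V_CC·R_2/(R_1+R_2) = 19×10/28 = 6.79 V, R_Th = R_1‖R_2 = 6.43 kΩ.
Base-emitter loop: V_Th = I_B·R_Th + V_BE + (β+1)I_B·R_E, so I_B = (6.79 − 0.7) / (6.43 + 251×0.68) = 0.0344 mA.
I_C = β·I_B = 250×0.0344 = 8.59 mA, and I_E = (β+1)I_B = 8.62 mA.
V_CE = V_CC − I_C·R_C − I_E·R_E = 19 − 8.59×1.2 − 8.62×0.68 = 2.83 V.
V_CE = 2.83 V > 0.2 V confirms active-region operation.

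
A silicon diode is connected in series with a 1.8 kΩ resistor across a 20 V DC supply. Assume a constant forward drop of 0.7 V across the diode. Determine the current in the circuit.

KVL around the loop: 20 = V_D + I·R = 0.7 + I × 1.8 kΩ.
So I = (20 − 0.7) / 1.8 kΩ = 19.3 / 1.8 = 10.7 mA.

I ≈ 11 mA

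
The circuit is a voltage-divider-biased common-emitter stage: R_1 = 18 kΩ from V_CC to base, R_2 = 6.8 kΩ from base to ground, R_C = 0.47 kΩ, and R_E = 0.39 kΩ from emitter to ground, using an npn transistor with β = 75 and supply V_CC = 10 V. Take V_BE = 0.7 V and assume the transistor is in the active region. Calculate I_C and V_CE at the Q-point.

I_C ≈ 4.4 mA, V_CE ≈ 6.2 V

Thevenize the base divider: V_Th = V_CC·R_2/(R_1+R_2) = 10×6.8/24.8 = 2.74 V, R_Th = R_1‖R_2 = 4.94 kΩ.
Base-emitter loop: V_Th = I_B·R_Th + V_BE + (β+1)I_B·R_E, so I_B = (2.74 − 0.7) / (4.94 + 76×0.39) = 0.0591 mA.
I_C = β·I_B = 75×0.0591 = 4.43 mA, and I_E = (β+1)I_B = 4.49 mA.
V_CE = V_CC − I_C·R_C − I_E·R_E = 10 − 4.43×0.47 − 4.49×0.39 = 6.17 V.
V_CE = 6.17 V > 0.2 V confirms active-region operation.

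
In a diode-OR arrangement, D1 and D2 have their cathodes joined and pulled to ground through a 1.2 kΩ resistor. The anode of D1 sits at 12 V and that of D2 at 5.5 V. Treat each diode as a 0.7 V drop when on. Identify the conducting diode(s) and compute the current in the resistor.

Only D1 conducts; I_R ≈ 9.4 mA

Assume both conduct. Then node N would need to be at both 12−0.7 = 11.3 V and 5.5−0.7 = 4.8 V, which is impossible.
Assume only D1 conducts: V_N = 12 − 0.7 = 11.3 V, so I_R = 11.3/1.2 = 9.42 mA.
Check D2: its anode-to-cathode voltage is 5.5 − 11.3 = -5.8 V < 0.7 V, so it is off. The assumption is consistent.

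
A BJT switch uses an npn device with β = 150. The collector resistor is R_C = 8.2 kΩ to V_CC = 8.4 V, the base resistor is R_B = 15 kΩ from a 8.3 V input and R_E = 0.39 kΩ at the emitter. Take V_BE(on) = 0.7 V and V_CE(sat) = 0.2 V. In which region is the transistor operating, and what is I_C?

Assume active: I_B = (8.3 − 0.7)/(15 + 151×0.39) = 0.103 mA, I_C = β·I_B = 15.4 mA.
Then V_CE = 8.4 − 15.4×8.2 − 15.5×0.39 = -124 V < 0.2 V — the active assumption fails.
Re-solve with V_CE = 0.2 V. KCL at the emitter: V_E/R_E = (V_BB−0.7−V_E)/R_B + (V_CC−0.2−V_E)/R_C, giving V_E = 0.547 V.
I_C = (V_CC − 0.2 − V_E)/R_C = (8.2 − 0.547)/8.2 = 0.933 mA.
Check: I_B = (7.6 − 0.547)/15 = 0.47 mA, and β·I_B = 70.5 mA > I_C, confirming saturation.

saturation; I_C ≈ 0.93 mA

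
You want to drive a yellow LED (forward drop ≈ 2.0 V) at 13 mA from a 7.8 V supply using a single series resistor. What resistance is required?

R ≈ 0.45 kΩ

The resistor drops V_S − V_D = 7.8 − 2.0 = 5.8 V at 13 mA.
R = 5.8 V / 13 mA = 0.446 kΩ.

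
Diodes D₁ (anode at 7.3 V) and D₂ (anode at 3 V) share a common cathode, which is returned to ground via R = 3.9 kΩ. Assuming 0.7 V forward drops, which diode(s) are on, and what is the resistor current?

Only D₁ conducts; I_R ≈ 1.7 mA

Assume both conduct. Then node N would need to be at both 7.3−0.7 = 6.6 V and 3−0.7 = 2.3 V, which is impossible.
Assume only D₁ conducts: V_N = 7.3 − 0.7 = 6.6 V, so I_R = 6.6/3.9 = 1.69 mA.
Check D₂: its anode-to-cathode voltage is 3 − 6.6 = -3.6 V < 0.7 V, so it is off. The assumption is consistent.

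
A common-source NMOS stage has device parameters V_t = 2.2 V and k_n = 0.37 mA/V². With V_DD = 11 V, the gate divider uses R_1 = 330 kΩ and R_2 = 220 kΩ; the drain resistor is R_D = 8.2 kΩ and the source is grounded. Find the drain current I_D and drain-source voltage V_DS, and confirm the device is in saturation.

V_G = V_DD·R_2/(R_1+R_2) = 11×220/550 = 4.4 V. With the source grounded, V_GS = V_G = 4.4 V.
Assume saturation: I_D = (k_n/2)(V_GS − V_t)² = (0.37/2)×(4.4 − 2.2)² = 0.185×2.2² = 0.895 mA.
V_DS = V_DD − I_D·R_D = 11 − 0.895×8.2 = 3.66 V.
Saturation requires V_DS ≥ V_GS − V_t = 2.2 V; 3.66 ≥ 2.2 ✓.

I_D ≈ 0.9 mA, V_DS ≈ 3.7 V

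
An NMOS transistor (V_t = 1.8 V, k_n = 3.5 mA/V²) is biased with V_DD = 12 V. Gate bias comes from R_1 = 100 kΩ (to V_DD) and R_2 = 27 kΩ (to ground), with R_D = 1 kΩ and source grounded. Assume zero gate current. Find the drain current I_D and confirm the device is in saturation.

I_D ≈ 0.99 mA

V_G = V_DD·R_2/(R_1+R_2) = 12×27/127 = 2.55 V. With the source grounded, V_GS = V_G = 2.55 V.
Assume saturation: I_D = (k_n/2)(V_GS − V_t)² = (3.5/2)×(2.55 − 1.8)² = 1.75×0.751² = 0.987 mA.
V_DS = V_DD − I_D·R_D = 12 − 0.987×1 = 11 V.
Saturation requires V_DS ≥ V_GS − V_t = 0.751 V; 11 ≥ 0.751 ✓.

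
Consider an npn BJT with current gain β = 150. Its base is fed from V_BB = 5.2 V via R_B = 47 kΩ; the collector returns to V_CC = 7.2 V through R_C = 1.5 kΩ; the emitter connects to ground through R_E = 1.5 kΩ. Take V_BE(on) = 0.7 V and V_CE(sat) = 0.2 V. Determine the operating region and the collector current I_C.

saturation; I_C ≈ 2.3 mA

Assume active: I_B = (5.2 − 0.7)/(47 + 151×1.5) = 0.0165 mA, I_C = β·I_B = 2.47 mA.
Then V_CE = 7.2 − 2.47×1.5 − 2.48×1.5 = -0.229 V < 0.2 V — the active assumption fails.
Re-solve with V_CE = 0.2 V. KCL at the emitter: V_E/R_E = (V_BB−0.7−V_E)/R_B + (V_CC−0.2−V_E)/R_C, giving V_E = 3.52 V.
I_C = (V_CC − 0.2 − V_E)/R_C = (7 − 3.52)/1.5 = 2.32 mA.
Check: I_B = (4.5 − 3.52)/47 = 0.0209 mA, and β·I_B = 3.14 mA > I_C, confirming saturation.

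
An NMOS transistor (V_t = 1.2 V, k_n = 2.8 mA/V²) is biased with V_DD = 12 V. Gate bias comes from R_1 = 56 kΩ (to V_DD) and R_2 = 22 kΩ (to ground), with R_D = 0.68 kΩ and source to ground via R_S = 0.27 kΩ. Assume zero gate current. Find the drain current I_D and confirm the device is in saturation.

I_D ≈ 2.8 mA

V_G = V_DD·R_2/(R_1+R_2) = 12×22/78 = 3.38 V.
Assume saturation: I_D = (k_n/2)(V_GS − V_t)² with V_GS = V_G − I_D·R_S = 3.38 − 0.27·I_D.
Substituting gives 0.102·I_D² − 2.65·I_D + 6.68 = 0, with roots I_D = 2.83 or 23.2 mA.
The root I_D = 23.2 mA gives V_GS = -2.87 V ≤ V_t, so take I_D = 2.83 mA.
Then V_GS = 2.62 V and V_DS = V_DD − I_D(R_D+R_S) = 12 − 2.83×0.95 = 9.31 V.
Saturation requires V_DS ≥ V_GS − V_t = 1.42 V; 9.31 ≥ 1.42 ✓.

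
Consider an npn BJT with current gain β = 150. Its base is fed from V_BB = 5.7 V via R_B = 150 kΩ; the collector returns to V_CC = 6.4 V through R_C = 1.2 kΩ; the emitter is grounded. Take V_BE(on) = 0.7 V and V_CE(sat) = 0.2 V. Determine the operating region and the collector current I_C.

Assume active. Base-emitter loop: I_B = (V_BB − V_BE)/R_B = (5.7 − 0.7)/150 = 0.0333 mA.
I_C = β·I_B = 150×0.0333 = 5 mA.
V_CE = V_CC − I_C·R_C = 6.4 − 5×1.2 = 0.4 V > V_CE(sat), so the active-region assumption holds.

active; I_C ≈ 5 mA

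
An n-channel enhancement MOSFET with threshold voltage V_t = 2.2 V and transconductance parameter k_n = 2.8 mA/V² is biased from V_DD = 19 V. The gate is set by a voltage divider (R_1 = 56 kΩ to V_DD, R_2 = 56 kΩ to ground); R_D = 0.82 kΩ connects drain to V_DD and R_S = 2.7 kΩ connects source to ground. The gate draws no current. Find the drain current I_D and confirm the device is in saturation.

V_G = V_DD·R_2/(R_1+R_2) = 19×56/112 = 9.5 V.
Assume saturation: I_D = (k_n/2)(V_GS − V_t)² with V_GS = V_G − I_D·R_S = 9.5 − 2.7·I_D.
Substituting gives 10.2·I_D² − 56.2·I_D + 74.6 = 0, with roots I_D = 2.24 or 3.27 mA.
The root I_D = 3.27 mA gives V_GS = 0.672 V ≤ V_t, so take I_D = 2.24 mA.
Then V_GS = 3.46 V and V_DS = V_DD − I_D(R_D+R_S) = 19 − 2.24×3.52 = 11.1 V.
Saturation requires V_DS ≥ V_GS − V_t = 1.26 V; 11.1 ≥ 1.26 ✓.

I_D ≈ 2.2 mA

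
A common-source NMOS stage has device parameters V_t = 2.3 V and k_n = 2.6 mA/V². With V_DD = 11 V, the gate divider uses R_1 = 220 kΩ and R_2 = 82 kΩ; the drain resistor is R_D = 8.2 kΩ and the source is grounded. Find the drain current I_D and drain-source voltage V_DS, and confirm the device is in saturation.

V_G = V_DD·R_2/(R_1+R_2) = 11×82/302 = 2.99 V. With the source grounded, V_GS = V_G = 2.99 V.
Assume saturation: I_D = (k_n/2)(V_GS − V_t)² = (2.6/2)×(2.99 − 2.3)² = 1.3×0.687² = 0.613 mA.
V_DS = V_DD − I_D·R_D = 11 − 0.613×8.2 = 5.97 V.
Saturation requires V_DS ≥ V_GS − V_t = 0.687 V; 5.97 ≥ 0.687 ✓.

I_D ≈ 0.61 mA, V_DS ≈ 6 V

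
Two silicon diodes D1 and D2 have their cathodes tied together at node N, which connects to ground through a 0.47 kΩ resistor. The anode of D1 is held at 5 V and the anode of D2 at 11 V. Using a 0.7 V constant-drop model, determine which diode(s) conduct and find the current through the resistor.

Only D2 conducts; I_R ≈ 22 mA

Assume both conduct. Then node N would need to be at both 5−0.7 = 4.3 V and 11−0.7 = 10.3 V, which is impossible.
Assume only D2 conducts: V_N = 11 − 0.7 = 10.3 V, so I_R = 10.3/0.47 = 21.9 mA.
Check D1: its anode-to-cathode voltage is 5 − 10.3 = -5.3 V < 0.7 V, so it is off. The assumption is consistent.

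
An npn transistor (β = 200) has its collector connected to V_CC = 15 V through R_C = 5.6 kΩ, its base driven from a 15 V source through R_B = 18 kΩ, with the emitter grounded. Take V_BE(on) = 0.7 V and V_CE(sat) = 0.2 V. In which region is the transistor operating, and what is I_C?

saturation; I_C ≈ 2.6 mA

Assume active: I_B = (15 − 0.7)/18 = 0.794 mA, giving I_C = β·I_B = 159 mA.
But then V_CE = 15 − 159×5.6 = -875 V < V_CE(sat) = 0.2 V — impossible in the active region.
So the transistor is saturated. With V_CE = 0.2 V, I_C = (V_CC − 0.2)/R_C = 14.8/5.6 = 2.64 mA.
Check: β·I_B = 159 mA > I_C = 2.64 mA, confirming saturation.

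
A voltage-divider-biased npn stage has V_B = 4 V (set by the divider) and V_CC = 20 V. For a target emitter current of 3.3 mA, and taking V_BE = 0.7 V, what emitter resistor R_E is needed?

R_E ≈ 1 kΩ

V_E = V_B − V_BE = 4 − 0.7 = 3.3 V.
R_E = V_E / I_E = 3.3 / 3.3 = 1 kΩ.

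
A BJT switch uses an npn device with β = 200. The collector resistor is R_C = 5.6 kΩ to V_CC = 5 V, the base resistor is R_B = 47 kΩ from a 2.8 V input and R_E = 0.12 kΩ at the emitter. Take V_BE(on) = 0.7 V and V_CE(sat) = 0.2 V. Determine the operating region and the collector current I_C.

Assume active: I_B = (2.8 − 0.7)/(47 + 201×0.12) = 0.0295 mA, I_C = β·I_B = 5.91 mA.
Then V_CE = 5 − 5.91×5.6 − 5.94×0.12 = -28.8 V < 0.2 V — the active assumption fails.
Re-solve with V_CE = 0.2 V. KCL at the emitter: V_E/R_E = (V_BB−0.7−V_E)/R_B + (V_CC−0.2−V_E)/R_C, giving V_E = 0.106 V.
I_C = (V_CC − 0.2 − V_E)/R_C = (4.8 − 0.106)/5.6 = 0.838 mA.
Check: I_B = (2.1 − 0.106)/47 = 0.0424 mA, and β·I_B = 8.49 mA > I_C, confirming saturation.

saturation; I_C ≈ 0.84 mA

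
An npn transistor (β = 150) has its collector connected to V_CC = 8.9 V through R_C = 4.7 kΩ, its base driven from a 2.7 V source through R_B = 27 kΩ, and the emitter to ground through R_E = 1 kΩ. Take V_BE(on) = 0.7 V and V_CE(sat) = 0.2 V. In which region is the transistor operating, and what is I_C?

Assume active: I_B = (2.7 − 0.7)/(27 + 151×1) = 0.0112 mA, I_C = β·I_B = 1.69 mA.
Then V_CE = 8.9 − 1.69×4.7 − 1.7×1 = -0.718 V < 0.2 V — the active assumption fails.
Re-solve with V_CE = 0.2 V. KCL at the emitter: V_E/R_E = (V_BB−0.7−V_E)/R_B + (V_CC−0.2−V_E)/R_C, giving V_E = 1.54 V.
I_C = (V_CC − 0.2 − V_E)/R_C = (8.7 − 1.54)/4.7 = 1.52 mA.
Check: I_B = (2 − 1.54)/27 = 0.017 mA, and β·I_B = 2.55 mA > I_C, confirming saturation.

saturation; I_C ≈ 1.5 mA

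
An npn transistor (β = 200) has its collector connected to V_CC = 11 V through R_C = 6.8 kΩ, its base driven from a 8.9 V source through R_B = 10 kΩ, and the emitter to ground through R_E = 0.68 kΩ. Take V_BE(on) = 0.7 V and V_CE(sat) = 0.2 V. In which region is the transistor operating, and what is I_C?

saturation; I_C ≈ 1.4 mA

Assume active: I_B = (8.9 − 0.7)/(10 + 201×0.68) = 0.0559 mA, I_C = β·I_B = 11.2 mA.
Then V_CE = 11 − 11.2×6.8 − 11.2×0.68 = -72.7 V < 0.2 V — the active assumption fails.
Re-solve with V_CE = 0.2 V. KCL at the emitter: V_E/R_E = (V_BB−0.7−V_E)/R_B + (V_CC−0.2−V_E)/R_C, giving V_E = 1.4 V.
I_C = (V_CC − 0.2 − V_E)/R_C = (10.8 − 1.4)/6.8 = 1.38 mA.
Check: I_B = (8.2 − 1.4)/10 = 0.68 mA, and β·I_B = 136 mA > I_C, confirming saturation.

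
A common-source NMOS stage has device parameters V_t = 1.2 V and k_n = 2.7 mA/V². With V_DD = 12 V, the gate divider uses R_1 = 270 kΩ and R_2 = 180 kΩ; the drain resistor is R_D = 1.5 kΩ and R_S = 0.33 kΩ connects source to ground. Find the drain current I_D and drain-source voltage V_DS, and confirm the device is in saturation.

I_D ≈ 5 mA, V_DS ≈ 2.8 V

V_G = V_DD·R_2/(R_1+R_2) = 12×180/450 = 4.8 V.
Assume saturation: I_D = (k_n/2)(V_GS − V_t)² with V_GS = V_G − I_D·R_S = 4.8 − 0.33·I_D.
Substituting gives 0.147·I_D² − 4.21·I_D + 17.5 = 0, with roots I_D = 5.05 or 23.6 mA.
The root I_D = 23.6 mA gives V_GS = -2.98 V ≤ V_t, so take I_D = 5.05 mA.
Then V_GS = 3.13 V and V_DS = V_DD − I_D(R_D+R_S) = 12 − 5.05×1.83 = 2.76 V.
Saturation requires V_DS ≥ V_GS − V_t = 1.93 V; 2.76 ≥ 1.93 ✓.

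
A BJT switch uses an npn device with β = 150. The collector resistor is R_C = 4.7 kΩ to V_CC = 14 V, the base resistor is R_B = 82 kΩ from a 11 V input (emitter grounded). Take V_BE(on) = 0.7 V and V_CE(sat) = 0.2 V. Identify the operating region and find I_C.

saturation; I_C ≈ 2.9 mA

Assume active: I_B = (11 − 0.7)/82 = 0.126 mA, giving I_C = β·I_B = 18.8 mA.
But then V_CE = 14 − 18.8×4.7 = -74.6 V < V_CE(sat) = 0.2 V — impossible in the active region.
So the transistor is saturated. With V_CE = 0.2 V, I_C = (V_CC − 0.2)/R_C = 13.8/4.7 = 2.94 mA.
Check: β·I_B = 18.8 mA > I_C = 2.94 mA, confirming saturation.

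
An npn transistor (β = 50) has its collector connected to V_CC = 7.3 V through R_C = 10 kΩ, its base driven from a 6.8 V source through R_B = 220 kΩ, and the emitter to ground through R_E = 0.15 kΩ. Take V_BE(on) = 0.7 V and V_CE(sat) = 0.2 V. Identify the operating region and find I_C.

Assume active: I_B = (6.8 − 0.7)/(220 + 51×0.15) = 0.0268 mA, I_C = β·I_B = 1.34 mA.
Then V_CE = 7.3 − 1.34×10 − 1.37×0.15 = -6.3 V < 0.2 V — the active assumption fails.
Re-solve with V_CE = 0.2 V. KCL at the emitter: V_E/R_E = (V_BB−0.7−V_E)/R_B + (V_CC−0.2−V_E)/R_C, giving V_E = 0.109 V.
I_C = (V_CC − 0.2 − V_E)/R_C = (7.1 − 0.109)/10 = 0.699 mA.
Check: I_B = (6.1 − 0.109)/220 = 0.0272 mA, and β·I_B = 1.36 mA > I_C, confirming saturation.

saturation; I_C ≈ 0.7 mA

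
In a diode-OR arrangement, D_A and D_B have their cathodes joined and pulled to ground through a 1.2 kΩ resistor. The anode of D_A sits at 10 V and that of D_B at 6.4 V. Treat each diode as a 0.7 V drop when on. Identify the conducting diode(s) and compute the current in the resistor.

Assume both conduct. Then node N would need to be at both 10−0.7 = 9.3 V and 6.4−0.7 = 5.7 V, which is impossible.
Assume only D_A conducts: V_N = 10 − 0.7 = 9.3 V, so I_R = 9.3/1.2 = 7.75 mA.
Check D_B: its anode-to-cathode voltage is 6.4 − 9.3 = -2.9 V < 0.7 V, so it is off. The assumption is consistent.

Only D_A conducts; I_R ≈ 7.8 mA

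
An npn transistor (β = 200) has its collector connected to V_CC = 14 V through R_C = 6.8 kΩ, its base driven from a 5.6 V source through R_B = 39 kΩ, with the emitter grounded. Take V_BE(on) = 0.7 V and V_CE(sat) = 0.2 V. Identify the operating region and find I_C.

Assume active: I_B = (5.6 − 0.7)/39 = 0.126 mA, giving I_C = β·I_B = 25.1 mA.
But then V_CE = 14 − 25.1×6.8 = -157 V < V_CE(sat) = 0.2 V — impossible in the active region.
So the transistor is saturated. With V_CE = 0.2 V, I_C = (V_CC − 0.2)/R_C = 13.8/6.8 = 2.03 mA.
Check: β·I_B = 25.1 mA > I_C = 2.03 mA, confirming saturation.

saturation; I_C ≈ 2 mA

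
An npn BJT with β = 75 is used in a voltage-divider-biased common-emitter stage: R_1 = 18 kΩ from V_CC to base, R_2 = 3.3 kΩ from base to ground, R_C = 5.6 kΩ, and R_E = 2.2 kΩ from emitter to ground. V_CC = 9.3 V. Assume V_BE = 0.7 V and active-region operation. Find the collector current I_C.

Thevenize the base divider: V_Th = V_CC·R_2/(R_1+R_2) = 9.3×3.3/21.3 = 1.44 V, R_Th = R_1‖R_2 = 2.79 kΩ.
Base-emitter loop: V_Th = I_B·R_Th + V_BE + (β+1)I_B·R_E, so I_B = (1.44 − 0.7) / (2.79 + 76×2.2) = 0.00436 mA.
I_C = β·I_B = 75×0.00436 = 0.327 mA, and I_E = (β+1)I_B = 0.331 mA.
V_CE = V_CC − I_C·R_C − I_E·R_E = 9.3 − 0.327×5.6 − 0.331×2.2 = 6.74 V.
V_CE = 6.74 V > 0.2 V confirms active-region operation.

I_C ≈ 0.33 mA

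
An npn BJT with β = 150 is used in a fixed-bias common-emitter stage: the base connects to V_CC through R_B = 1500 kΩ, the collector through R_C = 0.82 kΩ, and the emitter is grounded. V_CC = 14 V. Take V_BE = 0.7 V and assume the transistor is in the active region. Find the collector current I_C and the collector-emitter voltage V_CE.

I_C ≈ 1.3 mA, V_CE ≈ 13 V

Base loop: V_CC = I_B·R_B + V_BE, so I_B = (14 − 0.7)/1500 kΩ = 0.00887 mA.
In the active region I_C = β·I_B = 150 × 0.00887 = 1.33 mA.
Collector loop: V_CE = V_CC − I_C·R_C = 14 − 1.33×0.82 = 12.9 V.
Since V_CE = 12.9 V > V_CE(sat) ≈ 0.2 V, the transistor is in the active region as assumed.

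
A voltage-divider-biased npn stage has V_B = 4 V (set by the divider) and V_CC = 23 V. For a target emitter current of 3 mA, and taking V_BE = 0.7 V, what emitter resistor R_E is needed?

V_E = V_B − V_BE = 4 − 0.7 = 3.3 V.
R_E = V_E / I_E = 3.3 / 3 = 1.1 kΩ.

R_E ≈ 1.1 kΩ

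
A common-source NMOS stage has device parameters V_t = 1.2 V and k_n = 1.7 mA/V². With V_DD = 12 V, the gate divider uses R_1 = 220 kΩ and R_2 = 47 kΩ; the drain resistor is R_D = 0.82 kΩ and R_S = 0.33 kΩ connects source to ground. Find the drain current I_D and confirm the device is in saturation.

V_G = V_DD·R_2/(R_1+R_2) = 12×47/267 = 2.11 V.
Assume saturation: I_D = (k_n/2)(V_GS − V_t)² with V_GS = V_G − I_D·R_S = 2.11 − 0.33·I_D.
Substituting gives 0.0926·I_D² − 1.51·I_D + 0.708 = 0, with roots I_D = 0.482 or 15.9 mA.
The root I_D = 15.9 mA gives V_GS = -3.12 V ≤ V_t, so take I_D = 0.482 mA.
Then V_GS = 1.95 V and V_DS = V_DD − I_D(R_D+R_S) = 12 − 0.482×1.15 = 11.4 V.
Saturation requires V_DS ≥ V_GS − V_t = 0.753 V; 11.4 ≥ 0.753 ✓.

I_D ≈ 0.48 mA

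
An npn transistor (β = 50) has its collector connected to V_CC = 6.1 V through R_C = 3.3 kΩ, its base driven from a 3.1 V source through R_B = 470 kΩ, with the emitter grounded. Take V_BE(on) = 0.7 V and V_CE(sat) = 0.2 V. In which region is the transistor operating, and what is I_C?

Assume active. Base-emitter loop: I_B = (V_BB − V_BE)/R_B = (3.1 − 0.7)/470 = 0.00511 mA.
I_C = β·I_B = 50×0.00511 = 0.255 mA.
V_CE = V_CC − I_C·R_C = 6.1 − 0.255×3.3 = 5.26 V > V_CE(sat), so the active-region assumption holds.

active; I_C ≈ 0.26 mA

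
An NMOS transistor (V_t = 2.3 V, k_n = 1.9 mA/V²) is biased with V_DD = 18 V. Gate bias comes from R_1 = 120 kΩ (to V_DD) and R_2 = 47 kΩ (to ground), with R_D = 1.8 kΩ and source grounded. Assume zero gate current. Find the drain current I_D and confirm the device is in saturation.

I_D ≈ 7.3 mA

V_G = V_DD·R_2/(R_1+R_2) = 18×47/167 = 5.07 V. With the source grounded, V_GS = V_G = 5.07 V.
Assume saturation: I_D = (k_n/2)(V_GS − V_t)² = (1.9/2)×(5.07 − 2.3)² = 0.95×2.77² = 7.27 mA.
V_DS = V_DD − I_D·R_D = 18 − 7.27×1.8 = 4.92 V.
Saturation requires V_DS ≥ V_GS − V_t = 2.77 V; 4.92 ≥ 2.77 ✓.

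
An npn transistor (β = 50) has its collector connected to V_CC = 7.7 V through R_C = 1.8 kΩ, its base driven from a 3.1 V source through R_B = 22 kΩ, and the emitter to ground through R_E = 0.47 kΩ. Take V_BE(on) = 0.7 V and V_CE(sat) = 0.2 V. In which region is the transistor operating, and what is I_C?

Assume active. Base-emitter loop: I_B = (V_BB − V_BE)/(R_B + (β+1)R_E) = (3.1 − 0.7)/(22 + 51×0.47) = 0.0522 mA.
I_C = β·I_B = 50×0.0522 = 2.61 mA.
V_CE = V_CC − I_C·R_C − I_E·R_E = 7.7 − 2.61×1.8 − 2.66×0.47 = 1.75 V > V_CE(sat), so the active-region assumption holds.

active; I_C ≈ 2.6 mA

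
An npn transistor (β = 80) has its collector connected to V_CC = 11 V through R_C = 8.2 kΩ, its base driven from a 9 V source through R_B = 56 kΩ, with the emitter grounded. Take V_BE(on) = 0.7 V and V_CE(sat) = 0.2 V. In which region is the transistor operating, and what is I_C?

Assume active: I_B = (9 − 0.7)/56 = 0.148 mA, giving I_C = β·I_B = 11.9 mA.
But then V_CE = 11 − 11.9×8.2 = -86.2 V < V_CE(sat) = 0.2 V — impossible in the active region.
So the transistor is saturated. With V_CE = 0.2 V, I_C = (V_CC − 0.2)/R_C = 10.8/8.2 = 1.32 mA.
Check: β·I_B = 11.9 mA > I_C = 1.32 mA, confirming saturation.

saturation; I_C ≈ 1.3 mA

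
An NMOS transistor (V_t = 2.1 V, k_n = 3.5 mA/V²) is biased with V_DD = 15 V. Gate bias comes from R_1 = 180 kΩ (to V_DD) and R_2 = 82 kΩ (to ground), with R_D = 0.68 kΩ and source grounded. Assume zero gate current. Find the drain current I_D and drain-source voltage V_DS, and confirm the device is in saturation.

V_G = V_DD·R_2/(R_1+R_2) = 15×82/262 = 4.69 V. With the source grounded, V_GS = V_G = 4.69 V.
Assume saturation: I_D = (k_n/2)(V_GS − V_t)² = (3.5/2)×(4.69 − 2.1)² = 1.75×2.59² = 11.8 mA.
V_DS = V_DD − I_D·R_D = 15 − 11.8×0.68 = 6.99 V.
Saturation requires V_DS ≥ V_GS − V_t = 2.59 V; 6.99 ≥ 2.59 ✓.

I_D ≈ 12 mA, V_DS ≈ 7 V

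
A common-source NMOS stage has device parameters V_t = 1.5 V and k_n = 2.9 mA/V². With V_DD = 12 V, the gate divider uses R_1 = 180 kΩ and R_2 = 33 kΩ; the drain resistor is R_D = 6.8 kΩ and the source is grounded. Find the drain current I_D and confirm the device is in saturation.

V_G = V_DD·R_2/(R_1+R_2) = 12×33/213 = 1.86 V. With the source grounded, V_GS = V_G = 1.86 V.
Assume saturation: I_D = (k_n/2)(V_GS − V_t)² = (2.9/2)×(1.86 − 1.5)² = 1.45×0.359² = 0.187 mA.
V_DS = V_DD − I_D·R_D = 12 − 0.187×6.8 = 10.7 V.
Saturation requires V_DS ≥ V_GS − V_t = 0.359 V; 10.7 ≥ 0.359 ✓.

I_D ≈ 0.19 mA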